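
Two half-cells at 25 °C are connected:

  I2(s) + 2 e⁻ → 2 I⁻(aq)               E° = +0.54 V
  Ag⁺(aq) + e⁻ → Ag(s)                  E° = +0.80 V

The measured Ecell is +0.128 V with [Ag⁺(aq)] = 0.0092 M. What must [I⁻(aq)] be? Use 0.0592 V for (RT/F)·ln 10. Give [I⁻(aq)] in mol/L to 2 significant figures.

0.64 M

Ag⁺/Ag is the cathode (higher E°); E°cell = +0.80 − (+0.54) = +0.26 V with n = 2.
From the Nernst equation, log Q = n(E° − E)/0.0592 = 2·(+0.26 − (+0.128))/0.0592 = 4.459.
The balanced reaction is 2 Ag⁺(aq) + 2 I⁻(aq) → 2 Ag(s) + I2(s), so Q = 1 / ([Ag⁺(aq)]^2·[I⁻(aq)]^2).
Solving for the unknown gives log [I⁻(aq)] = −0.193, so [I⁻(aq)] ≈ 0.64 M.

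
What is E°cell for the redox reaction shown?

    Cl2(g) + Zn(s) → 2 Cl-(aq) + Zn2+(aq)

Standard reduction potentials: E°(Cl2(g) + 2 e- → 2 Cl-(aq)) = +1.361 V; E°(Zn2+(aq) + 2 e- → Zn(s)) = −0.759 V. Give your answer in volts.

Cl2(g) gains electrons, so the Cl₂/Cl⁻ couple is the cathode; the Zn²⁺/Zn couple is the anode.
E°cell = E°(cathode) − E°(anode) = +1.361 − (−0.759) = +2.120 V.
The positive value indicates the reaction is spontaneous as written.

+2.120 V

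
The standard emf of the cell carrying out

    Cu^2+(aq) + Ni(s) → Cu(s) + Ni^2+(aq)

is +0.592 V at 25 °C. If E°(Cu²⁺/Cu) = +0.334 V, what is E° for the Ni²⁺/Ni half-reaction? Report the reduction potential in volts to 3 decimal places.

−0.258 V

In the reaction as written the Cu²⁺/Cu couple is reduced (cathode) and Ni²⁺/Ni is oxidized (anode), so E°cell = E°(Cu²⁺/Cu) − E°(Ni²⁺/Ni).
E°(Ni²⁺/Ni) = E°(cathode) − E°cell = +0.334 − (+0.592) = −0.258 V.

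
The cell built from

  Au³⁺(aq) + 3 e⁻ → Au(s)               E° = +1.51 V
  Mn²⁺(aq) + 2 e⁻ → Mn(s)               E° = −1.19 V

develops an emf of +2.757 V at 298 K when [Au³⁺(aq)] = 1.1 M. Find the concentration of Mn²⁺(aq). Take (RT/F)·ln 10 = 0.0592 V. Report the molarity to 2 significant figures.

The Au³⁺/Au couple has the larger reduction potential, so it is the cathode: E°cell = +1.51 − (−1.19) = +2.70 V and n = 6.
Since E = E° − (0.0592/n)·log Q, log Q = n(E° − E)/0.0592 = −5.777.
Balancing electrons gives 2 Au³⁺(aq) + 3 Mn(s) → 2 Au(s) + 3 Mn²⁺(aq); thus Q = [Mn²⁺(aq)]^3 / [Au³⁺(aq)]^2.
Substituting the known concentrations and solving, log [Mn²⁺(aq)] = −1.898 and [Mn²⁺(aq)] = 0.013 M.

0.013 M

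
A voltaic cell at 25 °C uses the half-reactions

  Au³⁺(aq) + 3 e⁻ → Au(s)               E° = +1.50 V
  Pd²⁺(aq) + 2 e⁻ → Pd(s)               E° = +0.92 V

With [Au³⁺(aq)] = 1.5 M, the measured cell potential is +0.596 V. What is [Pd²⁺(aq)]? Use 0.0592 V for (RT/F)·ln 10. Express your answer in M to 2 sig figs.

0.38 M

Au³⁺/Au is the cathode (higher E°); E°cell = +1.50 − (+0.92) = +0.58 V with n = 6.
Since E = E° − (0.0592/n)·log Q, log Q = n(E° − E)/0.0592 = −1.622.
Balancing electrons gives 2 Au³⁺(aq) + 3 Pd(s) → 2 Au(s) + 3 Pd²⁺(aq); thus Q = [Pd²⁺(aq)]^3 / [Au³⁺(aq)]^2.
Substituting the known concentrations and solving, log [Pd²⁺(aq)] = −0.423 and [Pd²⁺(aq)] = 0.38 M.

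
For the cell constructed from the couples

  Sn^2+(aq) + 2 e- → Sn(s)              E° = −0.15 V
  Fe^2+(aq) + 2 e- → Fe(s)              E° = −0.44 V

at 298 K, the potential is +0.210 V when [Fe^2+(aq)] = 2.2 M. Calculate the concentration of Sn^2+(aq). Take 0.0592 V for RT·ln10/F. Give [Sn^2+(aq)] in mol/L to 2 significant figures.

The Sn²⁺/Sn couple has the larger reduction potential, so it is the cathode: E°cell = −0.15 − (−0.44) = +0.29 V and n = 2.
From the Nernst equation, log Q = n(E° − E)/0.0592 = 2·(+0.29 − (+0.210))/0.0592 = 2.703.
Balancing electrons gives Sn^2+(aq) + Fe(s) → Sn(s) + Fe^2+(aq); thus Q = [Fe^2+(aq)] / [Sn^2+(aq)].
Solving for the unknown gives log [Sn^2+(aq)] = −2.361, so [Sn^2+(aq)] ≈ 0.0044 M.

0.0044 M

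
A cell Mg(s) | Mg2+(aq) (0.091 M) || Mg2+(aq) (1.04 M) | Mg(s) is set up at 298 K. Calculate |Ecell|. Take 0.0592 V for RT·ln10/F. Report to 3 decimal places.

0.031 V

For a concentration cell E°cell = 0, since both electrodes use the same couple.
The compartment with the higher Mg2+(aq) concentration (1.04 M) acts as the cathode; ions are reduced there and produced at the dilute (0.091 M) anode.
With n = 2, Ecell = −(0.0592/2)·log([dilute]/[conc]) = −(0.0592/2)·log(0.091/1.04) = +0.031 V.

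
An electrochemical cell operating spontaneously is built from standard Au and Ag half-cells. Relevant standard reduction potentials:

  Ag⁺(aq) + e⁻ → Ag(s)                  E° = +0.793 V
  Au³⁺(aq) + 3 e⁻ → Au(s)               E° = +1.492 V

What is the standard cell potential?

+0.699 V

The Au³⁺/Au couple has the higher E°, so Au ion is reduced (cathode) and Ag is oxidized (anode).
E°cell = E°(cathode) − E°(anode) = +1.492 − (+0.793) = +0.699 V.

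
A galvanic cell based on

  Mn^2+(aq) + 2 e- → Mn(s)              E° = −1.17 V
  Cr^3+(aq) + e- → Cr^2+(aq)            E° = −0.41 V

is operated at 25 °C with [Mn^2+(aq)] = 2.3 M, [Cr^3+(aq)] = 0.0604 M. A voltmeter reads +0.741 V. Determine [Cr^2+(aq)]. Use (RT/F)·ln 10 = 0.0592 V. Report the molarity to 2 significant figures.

With Cr³⁺/Cr²⁺ at the cathode and Mn²⁺/Mn at the anode, E°cell = −0.41 − (−1.17) = +0.76 V (n = 2).
Since E = E° − (0.0592/n)·log Q, log Q = n(E° − E)/0.0592 = 0.642.
The balanced reaction is 2 Cr^3+(aq) + Mn(s) → 2 Cr^2+(aq) + Mn^2+(aq), so Q = ([Cr^2+(aq)]^2·[Mn^2+(aq)]) / [Cr^3+(aq)]^2.
Substituting the known concentrations and solving, log [Cr^2+(aq)] = −1.079 and [Cr^2+(aq)] = 0.083 M.

0.083 M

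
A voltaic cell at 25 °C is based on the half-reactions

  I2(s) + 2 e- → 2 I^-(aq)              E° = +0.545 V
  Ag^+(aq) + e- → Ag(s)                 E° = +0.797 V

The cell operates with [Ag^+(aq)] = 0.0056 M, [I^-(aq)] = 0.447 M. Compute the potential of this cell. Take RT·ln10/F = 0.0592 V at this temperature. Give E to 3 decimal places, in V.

+0.098 V

Since E°(Ag⁺/Ag) > E°(I₂/I⁻), Ag⁺/Ag serves as the cathode.
The standard potential is +0.797 − (+0.545) = +0.252 V and the balanced reaction transfers n = 2 electrons.
Balancing gives 2 Ag^+(aq) + 2 I^-(aq) → 2 Ag(s) + I2(s); hence Q = 1 / ([Ag^+(aq)]^2·[I^-(aq)]^2) = 1.6×10^5 (log Q = 5.203).
Applying E = E° − (RT ln10/nF)·log Q gives +0.252 − (0.0592/2)(5.203) = +0.098 V.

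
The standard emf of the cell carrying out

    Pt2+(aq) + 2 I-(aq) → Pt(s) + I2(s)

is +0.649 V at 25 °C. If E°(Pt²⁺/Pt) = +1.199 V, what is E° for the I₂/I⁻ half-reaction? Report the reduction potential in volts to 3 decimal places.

+0.550 V

In the reaction as written the Pt²⁺/Pt couple is reduced (cathode) and I₂/I⁻ is oxidized (anode), so E°cell = E°(Pt²⁺/Pt) − E°(I₂/I⁻).
E°(I₂/I⁻) = E°(cathode) − E°cell = +1.199 − (+0.649) = +0.550 V.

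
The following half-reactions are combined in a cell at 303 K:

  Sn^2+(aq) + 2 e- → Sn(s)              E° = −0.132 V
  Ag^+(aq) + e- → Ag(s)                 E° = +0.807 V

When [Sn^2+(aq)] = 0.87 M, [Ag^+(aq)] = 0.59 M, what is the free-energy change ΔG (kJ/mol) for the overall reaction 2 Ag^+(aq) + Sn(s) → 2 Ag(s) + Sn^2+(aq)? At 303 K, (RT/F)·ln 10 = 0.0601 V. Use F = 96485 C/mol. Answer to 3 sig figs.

With Ag⁺/Ag reduced at the cathode, E°cell = +0.807 − (−0.132) = +0.939 V and n = 2.
Q = [Sn^2+(aq)] / [Ag^+(aq)]^2 = 2.5, so log Q = 0.398 and E = +0.939 − (0.0601/2)(0.398) = +0.9270 V.
ΔG = −nFE = −(2)(96485)(+0.9270) J/mol = −179 kJ/mol.

−179 kJ/mol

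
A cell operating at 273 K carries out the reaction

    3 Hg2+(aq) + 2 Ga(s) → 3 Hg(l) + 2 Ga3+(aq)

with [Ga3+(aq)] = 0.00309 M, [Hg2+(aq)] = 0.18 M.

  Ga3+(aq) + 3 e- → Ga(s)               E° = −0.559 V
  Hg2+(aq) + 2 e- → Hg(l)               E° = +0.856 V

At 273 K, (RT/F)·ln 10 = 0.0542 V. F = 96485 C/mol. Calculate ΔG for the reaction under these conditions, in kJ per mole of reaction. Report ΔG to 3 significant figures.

−834 kJ/mol

With Hg²⁺/Hg reduced at the cathode, E°cell = +0.856 − (−0.559) = +1.415 V and n = 6.
Q = [Ga3+(aq)]^2 / [Hg2+(aq)]^3 = 0.00164, so log Q = −2.786 and E = +1.415 − (0.0542/6)(−2.786) = +1.4402 V.
ΔG = −nFE = −(6)(96485)(+1.4402) J/mol = −834 kJ/mol.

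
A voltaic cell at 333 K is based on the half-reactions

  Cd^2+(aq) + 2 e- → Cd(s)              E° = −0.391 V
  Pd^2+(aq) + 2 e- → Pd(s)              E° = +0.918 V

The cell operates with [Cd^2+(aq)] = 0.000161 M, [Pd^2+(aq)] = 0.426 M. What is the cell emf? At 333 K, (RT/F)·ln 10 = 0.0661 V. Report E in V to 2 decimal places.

+1.42 V

The Pd²⁺/Pd couple has the more positive E°, so it is the cathode; Cd²⁺/Cd is the anode.
E°cell = +0.918 − (−0.391) = +1.309 V, with n = 2 electrons transferred.
Balancing gives Pd^2+(aq) + Cd(s) → Pd(s) + Cd^2+(aq); hence Q = [Cd^2+(aq)] / [Pd^2+(aq)] = 0.000378 (log Q = −3.423).
By the Nernst equation, E = +1.309 − (0.0661/2)·(−3.423) = +1.42 V.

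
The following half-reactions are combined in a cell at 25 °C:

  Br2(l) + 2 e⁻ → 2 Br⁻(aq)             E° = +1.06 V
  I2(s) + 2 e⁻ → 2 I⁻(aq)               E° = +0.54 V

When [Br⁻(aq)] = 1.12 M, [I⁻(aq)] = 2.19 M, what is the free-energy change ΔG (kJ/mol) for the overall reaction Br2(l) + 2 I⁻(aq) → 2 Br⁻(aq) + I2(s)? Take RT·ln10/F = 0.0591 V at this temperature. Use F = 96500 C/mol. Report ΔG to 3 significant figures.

−104 kJ/mol

With Br₂/Br⁻ reduced at the cathode, E°cell = +1.06 − (+0.54) = +0.52 V and n = 2.
Here Q = [Br⁻(aq)]^2 / [I⁻(aq)]^2 = 0.262 (log Q = −0.582), giving E = +0.52 − (0.0591/2)·(−0.582) = +0.5372 V.
ΔG = −nFE = −(2)(96500)(+0.5372) J/mol = −104 kJ/mol.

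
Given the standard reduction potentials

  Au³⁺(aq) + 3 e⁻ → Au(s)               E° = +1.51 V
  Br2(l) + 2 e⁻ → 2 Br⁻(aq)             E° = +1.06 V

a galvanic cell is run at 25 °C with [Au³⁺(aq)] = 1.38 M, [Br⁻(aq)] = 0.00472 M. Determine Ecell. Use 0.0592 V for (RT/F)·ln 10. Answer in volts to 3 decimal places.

The Au³⁺/Au couple has the more positive E°, so it is the cathode; Br₂/Br⁻ is the anode.
The standard potential is +1.51 − (+1.06) = +0.45 V and the balanced reaction transfers n = 6 electrons.
Balancing gives 2 Au³⁺(aq) + 6 Br⁻(aq) → 2 Au(s) + 3 Br2(l); hence Q = 1 / ([Au³⁺(aq)]^2·[Br⁻(aq)]^6) = 4.75×10^13 (log Q = 13.677).
E = E° − (0.0592/n)·log Q = +0.45 − (0.0592/6)(13.677) = +0.315 V.

+0.315 V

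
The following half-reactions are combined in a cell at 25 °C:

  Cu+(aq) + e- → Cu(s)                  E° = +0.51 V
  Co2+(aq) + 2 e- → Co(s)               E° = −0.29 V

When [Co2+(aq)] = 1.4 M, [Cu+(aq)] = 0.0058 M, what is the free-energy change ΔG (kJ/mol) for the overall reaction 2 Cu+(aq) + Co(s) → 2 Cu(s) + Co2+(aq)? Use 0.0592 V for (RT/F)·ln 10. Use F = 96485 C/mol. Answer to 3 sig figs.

−128 kJ/mol

E°cell = +0.51 − (−0.29) = +0.80 V; the balanced reaction transfers n = 2 electrons.
Q = [Co2+(aq)] / [Cu+(aq)]^2 = 4.16×10^4, so log Q = 4.619 and E = +0.80 − (0.0592/2)(4.619) = +0.6633 V.
ΔG = −nFE = −(2)(96485)(+0.6633) J/mol = −128 kJ/mol.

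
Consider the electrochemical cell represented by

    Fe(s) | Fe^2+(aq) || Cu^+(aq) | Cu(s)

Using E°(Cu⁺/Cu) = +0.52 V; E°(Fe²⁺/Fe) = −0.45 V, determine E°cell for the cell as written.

+0.97 V

By convention the left-hand electrode in cell notation is the anode (oxidation) and the right-hand electrode is the cathode (reduction).
E°cell = E°(right) − E°(left) = +0.52 − (−0.45) = +0.97 V.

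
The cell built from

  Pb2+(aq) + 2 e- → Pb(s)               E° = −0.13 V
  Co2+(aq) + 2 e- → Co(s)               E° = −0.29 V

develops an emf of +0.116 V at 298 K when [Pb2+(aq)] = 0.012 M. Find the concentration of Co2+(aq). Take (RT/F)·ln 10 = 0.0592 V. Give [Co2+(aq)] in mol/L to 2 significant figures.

Pb²⁺/Pb is the cathode (higher E°); E°cell = −0.13 − (−0.29) = +0.16 V with n = 2.
From the Nernst equation, log Q = n(E° − E)/0.0592 = 2·(+0.16 − (+0.116))/0.0592 = 1.486.
For Pb2+(aq) + Co(s) → Pb(s) + Co2+(aq), the reaction quotient is Q = [Co2+(aq)] / [Pb2+(aq)].
Solving for the unknown gives log [Co2+(aq)] = −0.435, so [Co2+(aq)] ≈ 0.37 M.

0.37 M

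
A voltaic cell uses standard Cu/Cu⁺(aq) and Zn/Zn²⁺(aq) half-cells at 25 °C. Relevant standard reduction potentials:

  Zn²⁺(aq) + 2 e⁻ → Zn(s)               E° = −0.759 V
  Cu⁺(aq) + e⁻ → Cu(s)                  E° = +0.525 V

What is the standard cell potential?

+1.284 V

The Cu⁺/Cu couple has the higher E°, so Cu ion is reduced (cathode) and Zn is oxidized (anode).
E°cell = E°(cathode) − E°(anode) = +0.525 − (−0.759) = +1.284 V.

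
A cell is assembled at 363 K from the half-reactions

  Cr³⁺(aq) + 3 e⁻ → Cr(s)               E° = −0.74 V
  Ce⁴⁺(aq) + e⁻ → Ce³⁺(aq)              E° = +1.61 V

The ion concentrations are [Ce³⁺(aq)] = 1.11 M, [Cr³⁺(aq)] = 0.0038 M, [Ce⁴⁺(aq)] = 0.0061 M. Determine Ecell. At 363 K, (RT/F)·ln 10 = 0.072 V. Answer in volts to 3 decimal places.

+2.245 V

Since E°(Ce⁴⁺/Ce³⁺) > E°(Cr³⁺/Cr), Ce⁴⁺/Ce³⁺ serves as the cathode.
E°cell = E°cat − E°an = +1.61 − (−0.74) = +2.35 V; n = 3.
The balanced reaction is 3 Ce⁴⁺(aq) + Cr(s) → 3 Ce³⁺(aq) + Cr³⁺(aq), so Q = ([Ce³⁺(aq)]^3·[Cr³⁺(aq)]) / [Ce⁴⁺(aq)]^3 = 2.29×10^4 and log Q = 4.360.
Applying E = E° − (RT ln10/nF)·log Q gives +2.35 − (0.072/3)(4.360) = +2.245 V.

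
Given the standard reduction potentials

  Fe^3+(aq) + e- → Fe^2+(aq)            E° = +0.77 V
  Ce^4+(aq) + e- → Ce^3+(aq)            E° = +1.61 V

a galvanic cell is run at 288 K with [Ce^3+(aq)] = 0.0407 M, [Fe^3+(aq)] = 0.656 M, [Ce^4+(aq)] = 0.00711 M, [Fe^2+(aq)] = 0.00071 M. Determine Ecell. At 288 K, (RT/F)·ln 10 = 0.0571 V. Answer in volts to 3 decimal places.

The Ce⁴⁺/Ce³⁺ couple has the more positive E°, so it is the cathode; Fe³⁺/Fe²⁺ is the anode.
E°cell = E°cat − E°an = +1.61 − (+0.77) = +0.84 V; n = 1.
For the overall reaction Ce^4+(aq) + Fe^2+(aq) → Ce^3+(aq) + Fe^3+(aq), Q = ([Ce^3+(aq)]·[Fe^3+(aq)]) / ([Ce^4+(aq)]·[Fe^2+(aq)]) = 5.29×10^3, giving log Q = 3.723.
E = E° − (0.0571/n)·log Q = +0.84 − (0.0571/1)(3.723) = +0.627 V.

+0.627 V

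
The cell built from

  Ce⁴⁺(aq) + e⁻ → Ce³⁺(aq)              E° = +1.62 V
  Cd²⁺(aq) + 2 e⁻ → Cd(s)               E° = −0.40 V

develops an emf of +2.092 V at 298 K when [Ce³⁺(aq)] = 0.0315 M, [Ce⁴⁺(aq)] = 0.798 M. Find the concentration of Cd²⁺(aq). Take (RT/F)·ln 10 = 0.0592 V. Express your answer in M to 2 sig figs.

2.4 M

With Ce⁴⁺/Ce³⁺ at the cathode and Cd²⁺/Cd at the anode, E°cell = +1.62 − (−0.40) = +2.02 V (n = 2).
Rearranging E = E° − (0.0592/n)·log Q gives log Q = 2(+2.02 − (+2.092))/0.0592 = −2.432.
The balanced reaction is 2 Ce⁴⁺(aq) + Cd(s) → 2 Ce³⁺(aq) + Cd²⁺(aq), so Q = ([Ce³⁺(aq)]^2·[Cd²⁺(aq)]) / [Ce⁴⁺(aq)]^2.
Isolating [Cd²⁺(aq)] in Q = 10^{−2.432} yields log [Cd²⁺(aq)] = 0.375, i.e. 2.4 M.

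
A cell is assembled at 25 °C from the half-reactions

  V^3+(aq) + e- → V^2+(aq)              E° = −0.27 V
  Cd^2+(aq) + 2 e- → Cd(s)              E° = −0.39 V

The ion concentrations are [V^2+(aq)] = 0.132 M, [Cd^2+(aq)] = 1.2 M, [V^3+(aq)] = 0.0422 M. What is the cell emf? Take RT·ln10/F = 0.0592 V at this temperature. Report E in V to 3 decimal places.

V³⁺/V²⁺ is reduced (cathode, E° = −0.27 V) and Cd²⁺/Cd is oxidized (anode).
E°cell = E°cat − E°an = −0.27 − (−0.39) = +0.12 V; n = 2.
The balanced reaction is 2 V^3+(aq) + Cd(s) → 2 V^2+(aq) + Cd^2+(aq), so Q = ([V^2+(aq)]^2·[Cd^2+(aq)]) / [V^3+(aq)]^2 = 11.7 and log Q = 1.070.
E = E° − (0.0592/n)·log Q = +0.12 − (0.0592/2)(1.070) = +0.088 V.

+0.088 V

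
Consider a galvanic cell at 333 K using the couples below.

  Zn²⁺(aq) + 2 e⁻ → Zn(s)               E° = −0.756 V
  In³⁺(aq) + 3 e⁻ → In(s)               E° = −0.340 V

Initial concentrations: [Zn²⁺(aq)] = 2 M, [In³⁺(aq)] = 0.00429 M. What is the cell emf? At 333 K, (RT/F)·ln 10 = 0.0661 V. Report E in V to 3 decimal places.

In³⁺/In is reduced (cathode, E° = −0.340 V) and Zn²⁺/Zn is oxidized (anode).
E°cell = E°cat − E°an = −0.340 − (−0.756) = +0.416 V; n = 6.
Balancing gives 2 In³⁺(aq) + 3 Zn(s) → 2 In(s) + 3 Zn²⁺(aq); hence Q = [Zn²⁺(aq)]^3 / [In³⁺(aq)]^2 = 4.35×10^5 (log Q = 5.638).
E = E° − (0.0661/n)·log Q = +0.416 − (0.0661/6)(5.638) = +0.354 V.

+0.354 V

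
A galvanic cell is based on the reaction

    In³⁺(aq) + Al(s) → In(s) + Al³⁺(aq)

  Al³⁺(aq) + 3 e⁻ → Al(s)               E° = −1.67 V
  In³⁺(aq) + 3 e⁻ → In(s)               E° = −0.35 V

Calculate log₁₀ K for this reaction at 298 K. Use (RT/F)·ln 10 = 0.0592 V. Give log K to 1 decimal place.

The In³⁺/In couple is reduced (cathode); E°cell = −0.35 − (−1.67) = +1.32 V with n = 3.
At equilibrium E = 0, so log K = nE°cell / 0.0592 = (3)(+1.32) / 0.0592 = 66.9.

log K = 66.9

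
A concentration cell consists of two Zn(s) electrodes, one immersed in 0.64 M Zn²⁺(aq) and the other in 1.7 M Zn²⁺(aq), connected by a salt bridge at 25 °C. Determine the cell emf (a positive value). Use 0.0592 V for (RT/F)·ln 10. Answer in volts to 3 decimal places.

For a concentration cell E°cell = 0, since both electrodes use the same couple.
The compartment with the higher Zn²⁺(aq) concentration (1.7 M) acts as the cathode; ions are reduced there and produced at the dilute (0.64 M) anode.
With n = 2, Ecell = −(0.0592/2)·log([dilute]/[conc]) = −(0.0592/2)·log(0.64/1.7) = +0.013 V.

0.013 V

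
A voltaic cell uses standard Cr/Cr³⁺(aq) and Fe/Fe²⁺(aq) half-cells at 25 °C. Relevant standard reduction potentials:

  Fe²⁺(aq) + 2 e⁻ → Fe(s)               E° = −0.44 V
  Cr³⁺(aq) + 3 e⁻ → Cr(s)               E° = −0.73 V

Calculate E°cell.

The Fe²⁺/Fe couple has the higher E°, so Fe ion is reduced (cathode) and Cr is oxidized (anode).
E°cell = E°(cathode) − E°(anode) = −0.44 − (−0.73) = +0.29 V.

+0.29 V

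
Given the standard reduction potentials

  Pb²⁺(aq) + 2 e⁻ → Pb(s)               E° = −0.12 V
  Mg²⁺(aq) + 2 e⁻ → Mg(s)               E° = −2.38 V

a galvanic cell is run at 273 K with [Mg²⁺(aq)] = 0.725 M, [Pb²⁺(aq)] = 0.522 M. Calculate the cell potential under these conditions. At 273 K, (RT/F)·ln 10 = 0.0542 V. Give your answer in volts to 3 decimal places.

+2.256 V

Since E°(Pb²⁺/Pb) > E°(Mg²⁺/Mg), Pb²⁺/Pb serves as the cathode.
The standard potential is −0.12 − (−2.38) = +2.26 V and the balanced reaction transfers n = 2 electrons.
The balanced reaction is Pb²⁺(aq) + Mg(s) → Pb(s) + Mg²⁺(aq), so Q = [Mg²⁺(aq)] / [Pb²⁺(aq)] = 1.39 and log Q = 0.143.
By the Nernst equation, E = +2.26 − (0.0542/2)·(0.143) = +2.256 V.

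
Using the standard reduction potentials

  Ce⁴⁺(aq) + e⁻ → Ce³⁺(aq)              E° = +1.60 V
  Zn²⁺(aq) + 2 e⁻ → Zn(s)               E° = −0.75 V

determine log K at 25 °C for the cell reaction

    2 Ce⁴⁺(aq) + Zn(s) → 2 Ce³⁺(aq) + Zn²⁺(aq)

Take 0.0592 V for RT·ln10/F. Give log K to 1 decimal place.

The Ce⁴⁺/Ce³⁺ couple is reduced (cathode); E°cell = +1.60 − (−0.75) = +2.35 V with n = 2.
At equilibrium E = 0, so log K = nE°cell / 0.0592 = (2)(+2.35) / 0.0592 = 79.4.

log K = 79.4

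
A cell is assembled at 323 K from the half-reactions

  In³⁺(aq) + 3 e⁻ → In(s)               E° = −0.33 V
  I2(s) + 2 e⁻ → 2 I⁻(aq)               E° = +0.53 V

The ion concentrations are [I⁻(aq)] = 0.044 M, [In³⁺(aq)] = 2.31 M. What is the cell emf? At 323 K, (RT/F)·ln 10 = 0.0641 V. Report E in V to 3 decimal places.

Since E°(I₂/I⁻) > E°(In³⁺/In), I₂/I⁻ serves as the cathode.
The standard potential is +0.53 − (−0.33) = +0.86 V and the balanced reaction transfers n = 6 electrons.
Balancing gives 3 I2(s) + 2 In(s) → 6 I⁻(aq) + 2 In³⁺(aq); hence Q = [I⁻(aq)]^6·[In³⁺(aq)]^2 = 3.87×10^−8 (log Q = −7.412).
Applying E = E° − (RT ln10/nF)·log Q gives +0.86 − (0.0641/6)(−7.412) = +0.939 V.

+0.939 V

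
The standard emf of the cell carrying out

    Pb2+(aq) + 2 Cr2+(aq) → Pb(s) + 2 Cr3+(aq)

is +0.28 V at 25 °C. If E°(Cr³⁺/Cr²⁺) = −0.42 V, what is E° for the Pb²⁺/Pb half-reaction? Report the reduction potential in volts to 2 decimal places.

−0.14 V

In the reaction as written the Pb²⁺/Pb couple is reduced (cathode) and Cr³⁺/Cr²⁺ is oxidized (anode), so E°cell = E°(Pb²⁺/Pb) − E°(Cr³⁺/Cr²⁺).
E°(Pb²⁺/Pb) = E°cell + E°(anode) = +0.28 + (−0.42) = −0.14 V.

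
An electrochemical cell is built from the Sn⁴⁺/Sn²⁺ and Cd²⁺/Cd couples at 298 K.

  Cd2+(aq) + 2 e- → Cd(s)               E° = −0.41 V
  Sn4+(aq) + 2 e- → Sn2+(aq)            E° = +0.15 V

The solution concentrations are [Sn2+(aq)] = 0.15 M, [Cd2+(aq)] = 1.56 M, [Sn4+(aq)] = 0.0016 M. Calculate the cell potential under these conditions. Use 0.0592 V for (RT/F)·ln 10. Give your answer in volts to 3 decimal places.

+0.496 V

Since E°(Sn⁴⁺/Sn²⁺) > E°(Cd²⁺/Cd), Sn⁴⁺/Sn²⁺ serves as the cathode.
E°cell = E°cat − E°an = +0.15 − (−0.41) = +0.56 V; n = 2.
The balanced reaction is Sn4+(aq) + Cd(s) → Sn2+(aq) + Cd2+(aq), so Q = ([Sn2+(aq)]·[Cd2+(aq)]) / [Sn4+(aq)] = 146 and log Q = 2.165.
Applying E = E° − (RT ln10/nF)·log Q gives +0.56 − (0.0592/2)(2.165) = +0.496 V.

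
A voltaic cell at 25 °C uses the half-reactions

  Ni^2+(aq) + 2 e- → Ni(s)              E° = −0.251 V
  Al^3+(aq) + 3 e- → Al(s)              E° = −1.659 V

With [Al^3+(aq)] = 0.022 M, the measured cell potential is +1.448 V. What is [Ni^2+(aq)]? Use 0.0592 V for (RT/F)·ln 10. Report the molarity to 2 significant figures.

Ni²⁺/Ni is the cathode (higher E°); E°cell = −0.251 − (−1.659) = +1.408 V with n = 6.
From the Nernst equation, log Q = n(E° − E)/0.0592 = 6·(+1.408 − (+1.448))/0.0592 = −4.054.
For 3 Ni^2+(aq) + 2 Al(s) → 3 Ni(s) + 2 Al^3+(aq), the reaction quotient is Q = [Al^3+(aq)]^2 / [Ni^2+(aq)]^3.
Solving for the unknown gives log [Ni^2+(aq)] = 0.246, so [Ni^2+(aq)] ≈ 1.8 M.

1.8 M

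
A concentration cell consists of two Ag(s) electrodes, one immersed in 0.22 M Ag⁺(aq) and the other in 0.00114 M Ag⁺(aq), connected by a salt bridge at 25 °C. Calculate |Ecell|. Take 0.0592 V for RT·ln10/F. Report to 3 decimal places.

0.135 V

For a concentration cell E°cell = 0, since both electrodes use the same couple.
The compartment with the higher Ag⁺(aq) concentration (0.22 M) acts as the cathode; ions are reduced there and produced at the dilute (0.00114 M) anode.
With n = 1, Ecell = −(0.0592/1)·log([dilute]/[conc]) = −(0.0592/1)·log(0.00114/0.22) = +0.135 V.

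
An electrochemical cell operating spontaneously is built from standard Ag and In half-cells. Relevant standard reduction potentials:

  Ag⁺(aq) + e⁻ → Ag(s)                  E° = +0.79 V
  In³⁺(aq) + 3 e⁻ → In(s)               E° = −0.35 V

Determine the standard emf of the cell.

+1.14 V

Of the two couples in this cell, the one with the more positive reduction potential is reduced at the cathode: here that is Ag⁺/Ag (+0.79 V); In³⁺/In (−0.35 V) is the anode.
E°cell = E°(cathode) − E°(anode) = +0.79 − (−0.35) = +1.14 V.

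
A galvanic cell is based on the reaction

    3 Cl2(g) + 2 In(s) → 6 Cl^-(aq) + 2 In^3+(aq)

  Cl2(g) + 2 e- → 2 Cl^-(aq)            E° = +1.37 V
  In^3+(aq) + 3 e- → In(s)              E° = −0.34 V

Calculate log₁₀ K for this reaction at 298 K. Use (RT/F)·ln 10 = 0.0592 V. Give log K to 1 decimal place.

The Cl₂/Cl⁻ couple is reduced (cathode); E°cell = +1.37 − (−0.34) = +1.71 V with n = 6.
At equilibrium E = 0, so log K = nE°cell / 0.0592 = (6)(+1.71) / 0.0592 = 173.3.

log K = 173.3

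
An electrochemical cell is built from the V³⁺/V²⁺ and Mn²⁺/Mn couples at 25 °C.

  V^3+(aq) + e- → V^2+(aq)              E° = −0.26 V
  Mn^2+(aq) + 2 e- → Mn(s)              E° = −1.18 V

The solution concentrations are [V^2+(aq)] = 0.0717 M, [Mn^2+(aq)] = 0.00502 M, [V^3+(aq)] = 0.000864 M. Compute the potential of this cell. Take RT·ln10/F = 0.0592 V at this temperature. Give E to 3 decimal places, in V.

+0.874 V

The V³⁺/V²⁺ couple has the more positive E°, so it is the cathode; Mn²⁺/Mn is the anode.
E°cell = E°cat − E°an = −0.26 − (−1.18) = +0.92 V; n = 2.
The balanced reaction is 2 V^3+(aq) + Mn(s) → 2 V^2+(aq) + Mn^2+(aq), so Q = ([V^2+(aq)]^2·[Mn^2+(aq)]) / [V^3+(aq)]^2 = 34.6 and log Q = 1.539.
Applying E = E° − (RT ln10/nF)·log Q gives +0.92 − (0.0592/2)(1.539) = +0.874 V.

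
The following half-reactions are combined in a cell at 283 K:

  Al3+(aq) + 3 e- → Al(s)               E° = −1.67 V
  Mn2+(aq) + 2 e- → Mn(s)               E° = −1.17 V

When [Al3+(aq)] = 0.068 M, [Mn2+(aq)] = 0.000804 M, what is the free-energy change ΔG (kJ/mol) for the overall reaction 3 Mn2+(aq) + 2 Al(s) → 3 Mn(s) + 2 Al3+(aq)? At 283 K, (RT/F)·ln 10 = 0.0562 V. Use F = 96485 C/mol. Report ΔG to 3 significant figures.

−252 kJ/mol

With Mn²⁺/Mn reduced at the cathode, E°cell = −1.17 − (−1.67) = +0.50 V and n = 6.
Here Q = [Al3+(aq)]^2 / [Mn2+(aq)]^3 = 8.9×10^6 (log Q = 6.949), giving E = +0.50 − (0.0562/6)·(6.949) = +0.4349 V.
Finally ΔG = −nFE = −(6)(96485 C/mol)(+0.4349 V) = −252 kJ/mol.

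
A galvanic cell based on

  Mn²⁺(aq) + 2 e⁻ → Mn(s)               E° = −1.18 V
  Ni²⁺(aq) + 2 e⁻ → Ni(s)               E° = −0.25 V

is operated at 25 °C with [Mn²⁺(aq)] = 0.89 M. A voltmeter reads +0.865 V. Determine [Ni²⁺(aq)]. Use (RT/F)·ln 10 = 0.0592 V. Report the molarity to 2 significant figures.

With Ni²⁺/Ni at the cathode and Mn²⁺/Mn at the anode, E°cell = −0.25 − (−1.18) = +0.93 V (n = 2).
From the Nernst equation, log Q = n(E° − E)/0.0592 = 2·(+0.93 − (+0.865))/0.0592 = 2.196.
Balancing electrons gives Ni²⁺(aq) + Mn(s) → Ni(s) + Mn²⁺(aq); thus Q = [Mn²⁺(aq)] / [Ni²⁺(aq)].
Isolating [Ni²⁺(aq)] in Q = 10^{2.196} yields log [Ni²⁺(aq)] = −2.247, i.e. 0.0057 M.

0.0057 M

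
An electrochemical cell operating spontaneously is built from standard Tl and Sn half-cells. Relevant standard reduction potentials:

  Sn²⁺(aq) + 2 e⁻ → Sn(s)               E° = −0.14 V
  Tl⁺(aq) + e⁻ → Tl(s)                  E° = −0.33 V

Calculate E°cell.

+0.19 V

Of the two couples in this cell, the one with the more positive reduction potential is reduced at the cathode: here that is Sn²⁺/Sn (−0.14 V); Tl⁺/Tl (−0.33 V) is the anode.
E°cell = E°(cathode) − E°(anode) = −0.14 − (−0.33) = +0.19 V.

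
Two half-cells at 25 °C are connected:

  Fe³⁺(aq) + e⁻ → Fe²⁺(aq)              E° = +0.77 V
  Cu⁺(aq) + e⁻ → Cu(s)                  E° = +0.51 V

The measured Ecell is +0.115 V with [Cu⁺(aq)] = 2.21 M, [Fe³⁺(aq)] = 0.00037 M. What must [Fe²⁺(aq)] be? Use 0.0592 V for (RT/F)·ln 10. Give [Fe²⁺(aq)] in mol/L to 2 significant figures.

0.047 M

Fe³⁺/Fe²⁺ is the cathode (higher E°); E°cell = +0.77 − (+0.51) = +0.26 V with n = 1.
Rearranging E = E° − (0.0592/n)·log Q gives log Q = 1(+0.26 − (+0.115))/0.0592 = 2.449.
Balancing electrons gives Fe³⁺(aq) + Cu(s) → Fe²⁺(aq) + Cu⁺(aq); thus Q = ([Fe²⁺(aq)]·[Cu⁺(aq)]) / [Fe³⁺(aq)].
Isolating [Fe²⁺(aq)] in Q = 10^{2.449} yields log [Fe²⁺(aq)] = −1.327, i.e. 0.047 M.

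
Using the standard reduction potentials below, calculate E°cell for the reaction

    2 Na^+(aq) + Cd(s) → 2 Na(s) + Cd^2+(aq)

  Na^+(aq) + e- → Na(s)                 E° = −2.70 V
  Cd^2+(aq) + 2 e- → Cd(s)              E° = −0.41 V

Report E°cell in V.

−2.29 V

Na^+(aq) gains electrons, so the Na⁺/Na couple is the cathode; the Cd²⁺/Cd couple is the anode.
E°cell = E°(cathode) − E°(anode) = −2.70 − (−0.41) = −2.29 V.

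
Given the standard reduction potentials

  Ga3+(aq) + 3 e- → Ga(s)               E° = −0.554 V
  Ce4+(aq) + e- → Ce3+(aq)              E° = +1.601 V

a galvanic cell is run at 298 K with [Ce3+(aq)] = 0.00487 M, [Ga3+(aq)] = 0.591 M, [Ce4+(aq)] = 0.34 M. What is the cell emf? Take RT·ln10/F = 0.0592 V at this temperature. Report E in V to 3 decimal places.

Ce⁴⁺/Ce³⁺ is reduced (cathode, E° = +1.601 V) and Ga³⁺/Ga is oxidized (anode).
The standard potential is +1.601 − (−0.554) = +2.155 V and the balanced reaction transfers n = 3 electrons.
For the overall reaction 3 Ce4+(aq) + Ga(s) → 3 Ce3+(aq) + Ga3+(aq), Q = ([Ce3+(aq)]^3·[Ga3+(aq)]) / [Ce4+(aq)]^3 = 1.74×10^−6, giving log Q = −5.760.
E = E° − (0.0592/n)·log Q = +2.155 − (0.0592/3)(−5.760) = +2.269 V.

+2.269 V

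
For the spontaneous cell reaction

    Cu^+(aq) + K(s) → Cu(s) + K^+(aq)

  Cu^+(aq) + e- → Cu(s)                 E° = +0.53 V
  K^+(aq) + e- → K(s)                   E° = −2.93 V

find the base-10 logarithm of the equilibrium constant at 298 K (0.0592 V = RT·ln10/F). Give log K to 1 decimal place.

The Cu⁺/Cu couple is reduced (cathode); E°cell = +0.53 − (−2.93) = +3.46 V with n = 1.
At equilibrium E = 0, so log K = nE°cell / 0.0592 = (1)(+3.46) / 0.0592 = 58.4.

log K = 58.4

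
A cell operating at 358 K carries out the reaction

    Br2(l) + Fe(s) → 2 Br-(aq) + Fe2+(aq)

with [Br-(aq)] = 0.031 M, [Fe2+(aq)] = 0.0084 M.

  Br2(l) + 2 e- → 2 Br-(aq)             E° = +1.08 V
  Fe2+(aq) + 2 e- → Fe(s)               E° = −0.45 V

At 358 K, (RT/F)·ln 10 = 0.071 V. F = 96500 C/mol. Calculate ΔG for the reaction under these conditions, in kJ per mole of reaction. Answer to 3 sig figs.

−330 kJ/mol

E°cell = +1.08 − (−0.45) = +1.53 V; the balanced reaction transfers n = 2 electrons.
Q = [Br-(aq)]^2·[Fe2+(aq)] = 8.07×10^−6, so log Q = −5.093 and E = +1.53 − (0.071/2)(−5.093) = +1.7108 V.
ΔG = −nFE = −(2)(96500)(+1.7108) J/mol = −330 kJ/mol.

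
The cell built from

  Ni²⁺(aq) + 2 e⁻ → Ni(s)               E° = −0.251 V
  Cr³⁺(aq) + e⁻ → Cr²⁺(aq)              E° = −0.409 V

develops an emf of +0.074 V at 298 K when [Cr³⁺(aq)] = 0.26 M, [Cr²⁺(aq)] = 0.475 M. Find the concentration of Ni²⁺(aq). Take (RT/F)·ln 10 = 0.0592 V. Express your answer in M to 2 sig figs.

0.00044 M

The Ni²⁺/Ni couple has the larger reduction potential, so it is the cathode: E°cell = −0.251 − (−0.409) = +0.158 V and n = 2.
Rearranging E = E° − (0.0592/n)·log Q gives log Q = 2(+0.158 − (+0.074))/0.0592 = 2.838.
For Ni²⁺(aq) + 2 Cr²⁺(aq) → Ni(s) + 2 Cr³⁺(aq), the reaction quotient is Q = [Cr³⁺(aq)]^2 / ([Ni²⁺(aq)]·[Cr²⁺(aq)]^2).
Substituting the known concentrations and solving, log [Ni²⁺(aq)] = −3.361 and [Ni²⁺(aq)] = 0.00044 M.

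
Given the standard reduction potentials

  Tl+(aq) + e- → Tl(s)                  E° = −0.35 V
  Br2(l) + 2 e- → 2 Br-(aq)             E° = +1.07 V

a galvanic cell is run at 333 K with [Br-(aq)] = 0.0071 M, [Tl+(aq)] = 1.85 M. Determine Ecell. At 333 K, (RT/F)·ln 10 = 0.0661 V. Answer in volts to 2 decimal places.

+1.54 V

Br₂/Br⁻ is reduced (cathode, E° = +1.07 V) and Tl⁺/Tl is oxidized (anode).
E°cell = E°cat − E°an = +1.07 − (−0.35) = +1.42 V; n = 2.
For the overall reaction Br2(l) + 2 Tl(s) → 2 Br-(aq) + 2 Tl+(aq), Q = [Br-(aq)]^2·[Tl+(aq)]^2 = 0.000173, giving log Q = −3.763.
By the Nernst equation, E = +1.42 − (0.0661/2)·(−3.763) = +1.54 V.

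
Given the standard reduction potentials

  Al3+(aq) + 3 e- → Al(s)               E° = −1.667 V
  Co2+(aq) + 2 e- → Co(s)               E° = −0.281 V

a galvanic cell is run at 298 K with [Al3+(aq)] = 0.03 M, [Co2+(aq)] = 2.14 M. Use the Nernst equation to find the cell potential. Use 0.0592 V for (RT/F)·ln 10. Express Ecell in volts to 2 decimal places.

+1.43 V

Since E°(Co²⁺/Co) > E°(Al³⁺/Al), Co²⁺/Co serves as the cathode.
E°cell = −0.281 − (−1.667) = +1.386 V, with n = 6 electrons transferred.
The balanced reaction is 3 Co2+(aq) + 2 Al(s) → 3 Co(s) + 2 Al3+(aq), so Q = [Al3+(aq)]^2 / [Co2+(aq)]^3 = 9.18×10^−5 and log Q = −4.037.
E = E° − (0.0592/n)·log Q = +1.386 − (0.0592/6)(−4.037) = +1.43 V.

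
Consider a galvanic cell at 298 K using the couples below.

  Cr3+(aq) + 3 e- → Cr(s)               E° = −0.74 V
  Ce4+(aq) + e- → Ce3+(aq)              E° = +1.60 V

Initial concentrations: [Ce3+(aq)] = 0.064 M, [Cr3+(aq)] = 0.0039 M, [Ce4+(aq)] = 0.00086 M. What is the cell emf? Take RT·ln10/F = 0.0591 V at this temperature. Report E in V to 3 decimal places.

+2.277 V

The Ce⁴⁺/Ce³⁺ couple has the more positive E°, so it is the cathode; Cr³⁺/Cr is the anode.
E°cell = E°cat − E°an = +1.60 − (−0.74) = +2.34 V; n = 3.
The balanced reaction is 3 Ce4+(aq) + Cr(s) → 3 Ce3+(aq) + Cr3+(aq), so Q = ([Ce3+(aq)]^3·[Cr3+(aq)]) / [Ce4+(aq)]^3 = 1.61×10^3 and log Q = 3.206.
E = E° − (0.0591/n)·log Q = +2.34 − (0.0591/3)(3.206) = +2.277 V.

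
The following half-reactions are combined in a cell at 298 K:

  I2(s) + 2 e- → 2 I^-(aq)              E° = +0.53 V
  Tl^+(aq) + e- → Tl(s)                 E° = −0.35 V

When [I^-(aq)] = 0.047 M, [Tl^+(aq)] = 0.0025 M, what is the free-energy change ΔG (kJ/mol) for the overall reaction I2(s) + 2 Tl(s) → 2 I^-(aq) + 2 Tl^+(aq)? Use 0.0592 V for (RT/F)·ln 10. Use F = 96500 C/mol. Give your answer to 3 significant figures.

−215 kJ/mol

The standard cell potential is +0.53 − (−0.35) = +0.88 V, with n = 2 electrons in the balanced equation.
Q = [I^-(aq)]^2·[Tl^+(aq)]^2 = 1.38×10^−8, so log Q = −7.860 and E = +0.88 − (0.0592/2)(−7.860) = +1.1127 V.
Finally ΔG = −nFE = −(2)(96500 C/mol)(+1.1127 V) = −215 kJ/mol.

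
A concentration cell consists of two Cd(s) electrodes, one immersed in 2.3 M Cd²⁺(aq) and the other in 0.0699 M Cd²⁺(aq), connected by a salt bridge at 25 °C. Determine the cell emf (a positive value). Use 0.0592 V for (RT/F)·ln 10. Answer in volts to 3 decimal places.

For a concentration cell E°cell = 0, since both electrodes use the same couple.
The compartment with the higher Cd²⁺(aq) concentration (2.3 M) acts as the cathode; ions are reduced there and produced at the dilute (0.0699 M) anode.
With n = 2, Ecell = −(0.0592/2)·log([dilute]/[conc]) = −(0.0592/2)·log(0.0699/2.3) = +0.045 V.

0.045 V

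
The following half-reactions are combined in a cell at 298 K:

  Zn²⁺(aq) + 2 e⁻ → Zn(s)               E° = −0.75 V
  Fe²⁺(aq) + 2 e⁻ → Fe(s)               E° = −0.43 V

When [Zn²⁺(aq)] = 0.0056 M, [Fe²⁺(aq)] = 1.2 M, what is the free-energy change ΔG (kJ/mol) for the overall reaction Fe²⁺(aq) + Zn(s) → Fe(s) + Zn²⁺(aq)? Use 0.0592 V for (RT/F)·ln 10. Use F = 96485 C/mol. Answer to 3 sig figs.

−75.1 kJ/mol

The standard cell potential is −0.43 − (−0.75) = +0.32 V, with n = 2 electrons in the balanced equation.
Q = [Zn²⁺(aq)] / [Fe²⁺(aq)] = 0.00467, so log Q = −2.331 and E = +0.32 − (0.0592/2)(−2.331) = +0.3890 V.
Finally ΔG = −nFE = −(2)(96485 C/mol)(+0.3890 V) = −75.1 kJ/mol.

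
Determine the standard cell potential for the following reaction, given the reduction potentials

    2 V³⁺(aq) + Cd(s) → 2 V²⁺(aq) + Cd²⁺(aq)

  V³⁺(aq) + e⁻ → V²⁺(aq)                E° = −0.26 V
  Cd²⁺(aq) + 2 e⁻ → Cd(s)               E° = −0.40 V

In the reaction as written, V³⁺(aq) is reduced (cathode) and Cd²⁺(aq) is produced by oxidation at the anode.
E°cell = E°(cathode) − E°(anode) = −0.26 − (−0.40) = +0.14 V.

+0.14 V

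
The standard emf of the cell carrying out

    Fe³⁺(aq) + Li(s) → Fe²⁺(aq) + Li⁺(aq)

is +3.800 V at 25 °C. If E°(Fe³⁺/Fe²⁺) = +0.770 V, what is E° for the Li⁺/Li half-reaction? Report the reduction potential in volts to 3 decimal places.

In the reaction as written the Fe³⁺/Fe²⁺ couple is reduced (cathode) and Li⁺/Li is oxidized (anode), so E°cell = E°(Fe³⁺/Fe²⁺) − E°(Li⁺/Li).
E°(Li⁺/Li) = E°(cathode) − E°cell = +0.770 − (+3.800) = −3.030 V.

−3.030 V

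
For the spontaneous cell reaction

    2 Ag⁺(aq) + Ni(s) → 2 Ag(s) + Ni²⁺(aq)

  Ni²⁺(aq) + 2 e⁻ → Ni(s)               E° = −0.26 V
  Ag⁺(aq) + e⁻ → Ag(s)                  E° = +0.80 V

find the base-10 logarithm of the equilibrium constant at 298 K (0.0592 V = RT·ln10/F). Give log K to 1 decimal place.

log K = 35.8

The Ag⁺/Ag couple is reduced (cathode); E°cell = +0.80 − (−0.26) = +1.06 V with n = 2.
At equilibrium E = 0, so log K = nE°cell / 0.0592 = (2)(+1.06) / 0.0592 = 35.8.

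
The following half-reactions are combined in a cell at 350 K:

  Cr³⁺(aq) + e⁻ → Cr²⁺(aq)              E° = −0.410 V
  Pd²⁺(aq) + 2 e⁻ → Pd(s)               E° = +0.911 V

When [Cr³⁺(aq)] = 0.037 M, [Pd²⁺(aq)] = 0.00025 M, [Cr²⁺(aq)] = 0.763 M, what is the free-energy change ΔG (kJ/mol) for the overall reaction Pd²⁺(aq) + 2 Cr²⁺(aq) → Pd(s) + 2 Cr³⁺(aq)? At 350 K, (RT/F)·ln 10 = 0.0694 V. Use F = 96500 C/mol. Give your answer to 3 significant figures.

−248 kJ/mol

With Pd²⁺/Pd reduced at the cathode, E°cell = +0.911 − (−0.410) = +1.321 V and n = 2.
Here Q = [Cr³⁺(aq)]^2 / ([Pd²⁺(aq)]·[Cr²⁺(aq)]^2) = 9.41 (log Q = 0.973), giving E = +1.321 − (0.0694/2)·(0.973) = +1.2872 V.
Finally ΔG = −nFE = −(2)(96500 C/mol)(+1.2872 V) = −248 kJ/mol.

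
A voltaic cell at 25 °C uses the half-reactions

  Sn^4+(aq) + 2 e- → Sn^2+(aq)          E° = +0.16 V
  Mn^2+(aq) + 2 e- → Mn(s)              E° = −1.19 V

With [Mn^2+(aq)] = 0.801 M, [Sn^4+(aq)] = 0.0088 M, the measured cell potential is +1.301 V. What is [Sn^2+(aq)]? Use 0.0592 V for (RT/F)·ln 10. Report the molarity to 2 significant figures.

The Sn⁴⁺/Sn²⁺ couple has the larger reduction potential, so it is the cathode: E°cell = +0.16 − (−1.19) = +1.35 V and n = 2.
Since E = E° − (0.0592/n)·log Q, log Q = n(E° − E)/0.0592 = 1.655.
Balancing electrons gives Sn^4+(aq) + Mn(s) → Sn^2+(aq) + Mn^2+(aq); thus Q = ([Sn^2+(aq)]·[Mn^2+(aq)]) / [Sn^4+(aq)].
Solving for the unknown gives log [Sn^2+(aq)] = −0.304, so [Sn^2+(aq)] ≈ 0.50 M.

0.50 M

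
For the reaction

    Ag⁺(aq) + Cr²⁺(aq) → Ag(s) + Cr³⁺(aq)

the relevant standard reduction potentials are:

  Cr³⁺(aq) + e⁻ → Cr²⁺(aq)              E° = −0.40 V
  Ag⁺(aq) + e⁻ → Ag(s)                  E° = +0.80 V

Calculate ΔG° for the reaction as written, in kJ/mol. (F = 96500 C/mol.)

−116 kJ/mol

In the reaction as written Ag⁺(aq) is reduced, so the Ag⁺/Ag couple is the cathode and Cr³⁺/Cr²⁺ is the anode.
E°cell = +0.80 − (−0.40) = +1.20 V; balancing electrons gives n = 1.
ΔG° = −nFE°cell = −(1)(96500)(+1.20) J/mol = −116 kJ/mol.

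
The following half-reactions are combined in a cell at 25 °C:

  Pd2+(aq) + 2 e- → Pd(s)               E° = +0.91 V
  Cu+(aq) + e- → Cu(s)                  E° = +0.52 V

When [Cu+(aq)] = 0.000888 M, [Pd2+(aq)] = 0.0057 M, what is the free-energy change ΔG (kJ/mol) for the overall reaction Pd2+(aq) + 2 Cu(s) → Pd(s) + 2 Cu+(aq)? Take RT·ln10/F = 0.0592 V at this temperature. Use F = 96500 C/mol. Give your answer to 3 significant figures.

−97.3 kJ/mol

E°cell = +0.91 − (+0.52) = +0.39 V; the balanced reaction transfers n = 2 electrons.
The reaction quotient is [Cu+(aq)]^2 / [Pd2+(aq)] = 0.000138; by Nernst, E = +0.39 − (0.0592/2)(−3.859) = +0.5042 V.
Finally ΔG = −nFE = −(2)(96500 C/mol)(+0.5042 V) = −97.3 kJ/mol.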